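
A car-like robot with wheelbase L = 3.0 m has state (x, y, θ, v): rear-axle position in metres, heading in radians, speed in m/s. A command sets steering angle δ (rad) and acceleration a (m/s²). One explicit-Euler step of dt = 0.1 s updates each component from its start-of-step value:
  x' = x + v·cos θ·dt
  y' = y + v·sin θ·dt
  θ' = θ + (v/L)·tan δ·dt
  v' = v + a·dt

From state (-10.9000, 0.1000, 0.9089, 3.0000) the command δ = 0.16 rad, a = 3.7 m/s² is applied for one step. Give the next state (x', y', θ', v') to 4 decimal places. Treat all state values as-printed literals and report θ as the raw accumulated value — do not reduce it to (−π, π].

x' = -10.9000 + 3.0000·cos(0.9089)·0.1 = -10.7156
y' = 0.1000 + 3.0000·sin(0.9089)·0.1 = 0.3366
θ' = 0.9089 + (3.0000/3.0)·tan(0.16)·0.1 = 0.9250
v' = 3.0000 + 3.7000·0.1 = 3.3700

(-10.7156, 0.3366, 0.9250, 3.3700)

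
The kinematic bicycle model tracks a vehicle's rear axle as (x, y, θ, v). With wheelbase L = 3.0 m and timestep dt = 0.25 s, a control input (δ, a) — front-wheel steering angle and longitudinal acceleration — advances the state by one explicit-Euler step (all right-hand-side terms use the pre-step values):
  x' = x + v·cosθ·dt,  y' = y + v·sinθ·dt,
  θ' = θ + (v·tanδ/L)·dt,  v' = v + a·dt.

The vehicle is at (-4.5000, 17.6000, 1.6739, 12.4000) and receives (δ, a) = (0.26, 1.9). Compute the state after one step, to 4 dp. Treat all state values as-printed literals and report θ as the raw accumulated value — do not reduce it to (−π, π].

x' = -4.5000 + 12.4000·cos(1.6739)·0.25 = -4.8191
y' = 17.6000 + 12.4000·sin(1.6739)·0.25 = 20.6835
θ' = 1.6739 + (12.4000/3.0)·tan(0.26)·0.25 = 1.9488
v' = 12.4000 + 1.9000·0.25 = 12.8750

(-4.8191, 20.6835, 1.9488, 12.8750)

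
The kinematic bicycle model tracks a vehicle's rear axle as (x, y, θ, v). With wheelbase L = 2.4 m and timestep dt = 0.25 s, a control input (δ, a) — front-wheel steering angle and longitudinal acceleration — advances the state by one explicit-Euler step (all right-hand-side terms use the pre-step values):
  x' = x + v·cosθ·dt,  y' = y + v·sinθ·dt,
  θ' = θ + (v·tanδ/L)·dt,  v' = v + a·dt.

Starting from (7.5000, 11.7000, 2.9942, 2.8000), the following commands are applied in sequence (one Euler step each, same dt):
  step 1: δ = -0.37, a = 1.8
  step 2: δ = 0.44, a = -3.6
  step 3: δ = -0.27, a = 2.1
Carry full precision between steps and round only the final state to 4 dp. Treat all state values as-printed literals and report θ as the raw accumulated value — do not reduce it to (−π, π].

after step 1 (δ=-0.37, a=1.8): (6.807590, 11.802802, 2.881073, 3.250000)
after step 2 (δ=0.44, a=-3.6): (6.022507, 12.012087, 3.040452, 2.350000)
after step 3 (δ=-0.27, a=2.1): (5.438009, 12.071406, 2.972704, 2.875000)

(5.4380, 12.0714, 2.9727, 2.8750)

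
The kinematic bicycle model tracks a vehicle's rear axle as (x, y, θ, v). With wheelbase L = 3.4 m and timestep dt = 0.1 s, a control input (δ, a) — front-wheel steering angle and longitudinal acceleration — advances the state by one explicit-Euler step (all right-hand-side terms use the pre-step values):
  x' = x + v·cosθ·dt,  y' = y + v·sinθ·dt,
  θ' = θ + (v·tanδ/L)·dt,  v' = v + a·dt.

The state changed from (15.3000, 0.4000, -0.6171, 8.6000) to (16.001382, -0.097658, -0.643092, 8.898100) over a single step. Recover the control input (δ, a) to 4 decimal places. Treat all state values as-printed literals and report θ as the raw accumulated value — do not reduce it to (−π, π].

a = (v'−v)/dt = (0.298100)/0.1 = 2.9810
Δθ = θ'−θ = -0.025992;  (v·dt/L) = 8.6000·0.1/3.4 = 0.252941
tan δ = Δθ·L/(v·dt) = -0.102759  →  δ = -0.1024

δ = -0.1024, a = 2.9810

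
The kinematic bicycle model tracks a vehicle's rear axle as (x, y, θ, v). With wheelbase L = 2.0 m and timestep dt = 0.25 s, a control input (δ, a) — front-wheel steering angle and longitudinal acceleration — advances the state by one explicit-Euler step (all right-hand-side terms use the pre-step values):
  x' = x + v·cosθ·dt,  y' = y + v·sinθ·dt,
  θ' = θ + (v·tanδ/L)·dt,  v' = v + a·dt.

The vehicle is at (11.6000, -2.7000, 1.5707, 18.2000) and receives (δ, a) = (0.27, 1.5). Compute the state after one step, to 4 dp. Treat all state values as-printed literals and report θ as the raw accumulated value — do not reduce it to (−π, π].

(11.6004, 1.8500, 2.2003, 18.5750)

x' = 11.6000 + 18.2000·cos(1.5707)·0.25 = 11.6004
y' = -2.7000 + 18.2000·sin(1.5707)·0.25 = 1.8500
θ' = 1.5707 + (18.2000/2.0)·tan(0.27)·0.25 = 2.2003
v' = 18.2000 + 1.5000·0.25 = 18.5750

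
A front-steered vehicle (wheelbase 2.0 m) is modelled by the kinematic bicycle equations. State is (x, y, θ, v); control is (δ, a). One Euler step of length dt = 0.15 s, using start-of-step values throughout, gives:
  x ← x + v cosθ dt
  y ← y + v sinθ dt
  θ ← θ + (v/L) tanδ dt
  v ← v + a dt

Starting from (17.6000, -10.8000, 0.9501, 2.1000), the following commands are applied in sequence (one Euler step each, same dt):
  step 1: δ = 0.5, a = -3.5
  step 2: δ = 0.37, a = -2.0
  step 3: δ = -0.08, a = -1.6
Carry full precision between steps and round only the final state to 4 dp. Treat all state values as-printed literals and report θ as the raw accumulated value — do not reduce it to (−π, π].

after step 1 (δ=0.5, a=-3.5): (17.783205, -10.543756, 1.036143, 1.575000)
after step 2 (δ=0.37, a=-2.0): (17.903584, -10.340476, 1.081959, 1.275000)
after step 3 (δ=-0.08, a=-1.6): (17.993395, -10.171625, 1.074293, 1.035000)

(17.9934, -10.1716, 1.0743, 1.0350)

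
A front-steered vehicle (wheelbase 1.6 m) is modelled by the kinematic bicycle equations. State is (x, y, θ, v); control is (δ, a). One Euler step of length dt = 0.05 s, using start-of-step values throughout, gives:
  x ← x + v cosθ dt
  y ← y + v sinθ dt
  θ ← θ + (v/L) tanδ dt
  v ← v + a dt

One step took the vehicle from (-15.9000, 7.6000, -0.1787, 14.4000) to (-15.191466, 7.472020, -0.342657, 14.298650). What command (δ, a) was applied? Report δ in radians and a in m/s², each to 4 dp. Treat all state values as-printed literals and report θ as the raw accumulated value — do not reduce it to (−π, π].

a = (v'−v)/dt = (-0.101350)/0.05 = -2.0270
Δθ = θ'−θ = -0.163957;  (v·dt/L) = 14.4000·0.05/1.6 = 0.450000
tan δ = Δθ·L/(v·dt) = -0.364349  →  δ = -0.3494

δ = -0.3494, a = -2.0270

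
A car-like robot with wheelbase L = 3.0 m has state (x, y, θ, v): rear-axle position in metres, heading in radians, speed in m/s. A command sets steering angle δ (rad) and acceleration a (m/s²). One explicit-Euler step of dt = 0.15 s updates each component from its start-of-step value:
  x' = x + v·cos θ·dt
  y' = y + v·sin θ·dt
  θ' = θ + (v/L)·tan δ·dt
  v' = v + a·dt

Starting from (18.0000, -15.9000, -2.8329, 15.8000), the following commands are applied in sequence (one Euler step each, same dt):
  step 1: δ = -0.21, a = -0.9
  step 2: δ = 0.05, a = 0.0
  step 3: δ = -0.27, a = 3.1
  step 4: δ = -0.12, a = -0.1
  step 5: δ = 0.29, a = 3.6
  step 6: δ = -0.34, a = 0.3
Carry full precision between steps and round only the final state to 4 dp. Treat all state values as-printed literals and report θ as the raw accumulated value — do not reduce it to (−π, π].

(3.8059, -17.2180, -3.3302, 16.7000)

after step 1 (δ=-0.21, a=-0.9): (15.742026, -16.620038, -3.001283, 15.665000)
after step 2 (δ=0.05, a=0.0): (13.415368, -16.948651, -2.962087, 15.665000)
after step 3 (δ=-0.27, a=3.1): (11.103373, -17.368182, -3.178858, 16.130000)
after step 4 (δ=-0.12, a=-0.1): (8.685553, -17.278039, -3.276105, 16.115000)
after step 5 (δ=0.29, a=3.6): (6.290139, -16.953867, -3.035659, 16.655000)
after step 6 (δ=-0.34, a=0.3): (3.805893, -17.218021, -3.330234, 16.700000)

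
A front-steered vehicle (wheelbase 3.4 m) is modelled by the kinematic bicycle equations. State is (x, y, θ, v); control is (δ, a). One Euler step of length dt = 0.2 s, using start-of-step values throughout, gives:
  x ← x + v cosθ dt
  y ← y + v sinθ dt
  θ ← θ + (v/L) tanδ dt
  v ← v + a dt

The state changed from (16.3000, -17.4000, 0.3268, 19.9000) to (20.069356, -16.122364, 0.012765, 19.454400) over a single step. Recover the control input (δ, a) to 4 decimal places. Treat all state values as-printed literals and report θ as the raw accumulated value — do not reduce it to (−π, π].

δ = -0.2621, a = -2.2280

a = (v'−v)/dt = (-0.445600)/0.2 = -2.2280
Δθ = θ'−θ = -0.314035;  (v·dt/L) = 19.9000·0.2/3.4 = 1.170588
tan δ = Δθ·L/(v·dt) = -0.268271  →  δ = -0.2621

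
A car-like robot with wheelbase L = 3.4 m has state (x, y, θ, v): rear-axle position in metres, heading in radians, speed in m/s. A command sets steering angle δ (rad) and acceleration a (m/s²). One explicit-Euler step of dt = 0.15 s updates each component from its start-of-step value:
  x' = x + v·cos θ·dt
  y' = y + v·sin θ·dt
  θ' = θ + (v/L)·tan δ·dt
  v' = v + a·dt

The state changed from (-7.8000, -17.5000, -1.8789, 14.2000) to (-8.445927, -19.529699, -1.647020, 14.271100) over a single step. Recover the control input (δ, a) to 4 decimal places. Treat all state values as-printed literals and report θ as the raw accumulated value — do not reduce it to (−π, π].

δ = 0.3545, a = 0.4740

a = (v'−v)/dt = (0.071100)/0.15 = 0.4740
Δθ = θ'−θ = 0.231880;  (v·dt/L) = 14.2000·0.15/3.4 = 0.626471
tan δ = Δθ·L/(v·dt) = 0.370137  →  δ = 0.3545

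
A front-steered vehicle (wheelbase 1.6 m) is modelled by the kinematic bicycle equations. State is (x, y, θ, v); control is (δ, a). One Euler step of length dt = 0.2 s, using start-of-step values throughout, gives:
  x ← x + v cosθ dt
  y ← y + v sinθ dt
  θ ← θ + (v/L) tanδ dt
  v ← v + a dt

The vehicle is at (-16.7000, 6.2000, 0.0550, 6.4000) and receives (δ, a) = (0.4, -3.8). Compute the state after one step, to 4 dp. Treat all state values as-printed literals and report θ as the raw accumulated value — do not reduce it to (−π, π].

(-15.4219, 6.2704, 0.3932, 5.6400)

x' = -16.7000 + 6.4000·cos(0.0550)·0.2 = -15.4219
y' = 6.2000 + 6.4000·sin(0.0550)·0.2 = 6.2704
θ' = 0.0550 + (6.4000/1.6)·tan(0.4)·0.2 = 0.3932
v' = 6.4000 − 3.8000·0.2 = 5.6400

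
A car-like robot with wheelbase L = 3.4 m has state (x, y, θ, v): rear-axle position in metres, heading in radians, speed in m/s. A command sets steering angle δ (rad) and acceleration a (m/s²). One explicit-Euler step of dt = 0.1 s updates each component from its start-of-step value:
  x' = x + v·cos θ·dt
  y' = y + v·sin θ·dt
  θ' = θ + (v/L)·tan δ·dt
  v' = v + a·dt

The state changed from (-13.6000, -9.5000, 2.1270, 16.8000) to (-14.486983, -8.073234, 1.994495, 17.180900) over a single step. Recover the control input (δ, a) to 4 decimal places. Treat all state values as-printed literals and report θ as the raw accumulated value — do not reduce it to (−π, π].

δ = -0.2620, a = 3.8090

a = (v'−v)/dt = (0.380900)/0.1 = 3.8090
Δθ = θ'−θ = -0.132505;  (v·dt/L) = 16.8000·0.1/3.4 = 0.494118
tan δ = Δθ·L/(v·dt) = -0.268165  →  δ = -0.2620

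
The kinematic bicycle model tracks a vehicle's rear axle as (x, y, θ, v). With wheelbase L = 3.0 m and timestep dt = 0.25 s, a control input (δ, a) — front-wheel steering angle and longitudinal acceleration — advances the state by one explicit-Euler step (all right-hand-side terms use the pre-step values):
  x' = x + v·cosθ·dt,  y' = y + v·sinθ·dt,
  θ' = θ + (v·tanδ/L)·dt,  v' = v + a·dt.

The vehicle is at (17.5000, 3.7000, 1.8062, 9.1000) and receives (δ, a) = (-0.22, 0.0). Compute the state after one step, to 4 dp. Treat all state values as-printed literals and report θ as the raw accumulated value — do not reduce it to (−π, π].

(16.9694, 5.9123, 1.6366, 9.1000)

x' = 17.5000 + 9.1000·cos(1.8062)·0.25 = 16.9694
y' = 3.7000 + 9.1000·sin(1.8062)·0.25 = 5.9123
θ' = 1.8062 + (9.1000/3.0)·tan(-0.22)·0.25 = 1.6366
v' = 9.1000 + 0.0000·0.25 = 9.1000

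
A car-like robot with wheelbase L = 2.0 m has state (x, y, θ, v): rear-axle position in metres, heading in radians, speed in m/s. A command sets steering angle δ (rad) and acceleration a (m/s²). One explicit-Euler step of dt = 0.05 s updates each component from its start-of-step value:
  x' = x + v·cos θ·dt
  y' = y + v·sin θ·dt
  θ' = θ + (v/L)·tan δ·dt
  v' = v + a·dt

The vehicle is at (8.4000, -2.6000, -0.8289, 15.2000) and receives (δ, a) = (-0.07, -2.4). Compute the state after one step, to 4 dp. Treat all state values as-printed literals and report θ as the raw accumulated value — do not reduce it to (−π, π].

x' = 8.4000 + 15.2000·cos(-0.8289)·0.05 = 8.9135
y' = -2.6000 + 15.2000·sin(-0.8289)·0.05 = -3.1603
θ' = -0.8289 + (15.2000/2.0)·tan(-0.07)·0.05 = -0.8555
v' = 15.2000 − 2.4000·0.05 = 15.0800

(8.9135, -3.1603, -0.8555, 15.0800)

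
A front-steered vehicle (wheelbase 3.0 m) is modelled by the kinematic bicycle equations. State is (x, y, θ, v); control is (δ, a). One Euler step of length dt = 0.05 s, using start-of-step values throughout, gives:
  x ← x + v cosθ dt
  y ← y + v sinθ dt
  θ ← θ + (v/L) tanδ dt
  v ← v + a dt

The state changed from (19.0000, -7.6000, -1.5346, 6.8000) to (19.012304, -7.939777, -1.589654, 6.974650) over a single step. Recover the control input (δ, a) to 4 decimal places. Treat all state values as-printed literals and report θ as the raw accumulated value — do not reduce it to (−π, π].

a = (v'−v)/dt = (0.174650)/0.05 = 3.4930
Δθ = θ'−θ = -0.055054;  (v·dt/L) = 6.8000·0.05/3.0 = 0.113333
tan δ = Δθ·L/(v·dt) = -0.485771  →  δ = -0.4522

δ = -0.4522, a = 3.4930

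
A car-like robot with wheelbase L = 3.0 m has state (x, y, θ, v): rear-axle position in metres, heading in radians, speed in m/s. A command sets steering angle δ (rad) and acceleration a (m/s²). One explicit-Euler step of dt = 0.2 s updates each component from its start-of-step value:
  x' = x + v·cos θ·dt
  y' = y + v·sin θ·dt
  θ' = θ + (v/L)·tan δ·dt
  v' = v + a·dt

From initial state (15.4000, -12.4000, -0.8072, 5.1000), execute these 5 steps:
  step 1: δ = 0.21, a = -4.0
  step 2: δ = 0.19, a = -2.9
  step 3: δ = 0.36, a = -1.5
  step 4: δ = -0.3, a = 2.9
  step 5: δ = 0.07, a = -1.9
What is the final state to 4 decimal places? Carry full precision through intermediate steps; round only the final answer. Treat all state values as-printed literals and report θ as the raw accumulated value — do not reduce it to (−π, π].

after step 1 (δ=0.21, a=-4.0): (16.105354, -13.136801, -0.734732, 4.300000)
after step 2 (δ=0.19, a=-2.9): (16.743483, -13.713334, -0.679600, 3.720000)
after step 3 (δ=0.36, a=-1.5): (17.322185, -14.180925, -0.586252, 3.420000)
after step 4 (δ=-0.3, a=2.9): (17.891970, -14.559343, -0.656781, 4.000000)
after step 5 (δ=0.07, a=-1.9): (18.525540, -15.047799, -0.638083, 3.620000)

(18.5255, -15.0478, -0.6381, 3.6200)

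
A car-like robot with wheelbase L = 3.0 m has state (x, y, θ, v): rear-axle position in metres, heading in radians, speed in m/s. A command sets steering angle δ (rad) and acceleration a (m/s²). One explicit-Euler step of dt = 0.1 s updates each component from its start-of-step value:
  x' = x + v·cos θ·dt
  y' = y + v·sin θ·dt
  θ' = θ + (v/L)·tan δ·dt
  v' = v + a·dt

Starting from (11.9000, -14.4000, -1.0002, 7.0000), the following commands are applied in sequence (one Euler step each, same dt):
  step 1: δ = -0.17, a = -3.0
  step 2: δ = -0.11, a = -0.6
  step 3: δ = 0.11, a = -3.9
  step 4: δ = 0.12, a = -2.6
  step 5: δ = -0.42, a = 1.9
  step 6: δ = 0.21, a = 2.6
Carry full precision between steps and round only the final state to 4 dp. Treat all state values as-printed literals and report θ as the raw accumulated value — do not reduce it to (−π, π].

after step 1 (δ=-0.17, a=-3.0): (12.278094, -14.989105, -1.040253, 6.700000)
after step 2 (δ=-0.11, a=-0.6): (12.617115, -15.567002, -1.064919, 6.640000)
after step 3 (δ=0.11, a=-3.9): (12.938873, -16.147836, -1.040474, 6.250000)
after step 4 (δ=0.12, a=-2.6): (13.255005, -16.686989, -1.015353, 5.990000)
after step 5 (δ=-0.42, a=1.9): (13.570869, -17.195939, -1.104519, 6.180000)
after step 6 (δ=0.21, a=2.6): (13.848700, -17.747966, -1.060612, 6.440000)

(13.8487, -17.7480, -1.0606, 6.4400)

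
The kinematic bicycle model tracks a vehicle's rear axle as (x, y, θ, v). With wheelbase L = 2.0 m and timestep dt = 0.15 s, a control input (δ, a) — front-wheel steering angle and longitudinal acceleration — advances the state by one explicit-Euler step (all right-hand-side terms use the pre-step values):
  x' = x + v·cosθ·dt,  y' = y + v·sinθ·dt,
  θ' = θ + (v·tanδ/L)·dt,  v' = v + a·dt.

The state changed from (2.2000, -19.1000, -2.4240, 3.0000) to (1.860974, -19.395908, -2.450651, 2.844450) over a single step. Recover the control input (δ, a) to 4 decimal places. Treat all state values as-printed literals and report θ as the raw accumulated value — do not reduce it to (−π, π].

δ = -0.1179, a = -1.0370

a = (v'−v)/dt = (-0.155550)/0.15 = -1.0370
Δθ = θ'−θ = -0.026651;  (v·dt/L) = 3.0000·0.15/2.0 = 0.225000
tan δ = Δθ·L/(v·dt) = -0.118449  →  δ = -0.1179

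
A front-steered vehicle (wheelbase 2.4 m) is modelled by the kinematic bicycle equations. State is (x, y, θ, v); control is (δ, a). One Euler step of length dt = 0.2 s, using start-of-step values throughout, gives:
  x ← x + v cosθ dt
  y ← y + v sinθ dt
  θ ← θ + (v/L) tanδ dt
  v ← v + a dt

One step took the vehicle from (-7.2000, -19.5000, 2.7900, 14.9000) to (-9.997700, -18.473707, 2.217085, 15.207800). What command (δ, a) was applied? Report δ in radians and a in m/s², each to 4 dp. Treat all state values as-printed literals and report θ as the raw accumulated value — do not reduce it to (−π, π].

δ = -0.4323, a = 1.5390

a = (v'−v)/dt = (0.307800)/0.2 = 1.5390
Δθ = θ'−θ = -0.572915;  (v·dt/L) = 14.9000·0.2/2.4 = 1.241667
tan δ = Δθ·L/(v·dt) = -0.461408  →  δ = -0.4323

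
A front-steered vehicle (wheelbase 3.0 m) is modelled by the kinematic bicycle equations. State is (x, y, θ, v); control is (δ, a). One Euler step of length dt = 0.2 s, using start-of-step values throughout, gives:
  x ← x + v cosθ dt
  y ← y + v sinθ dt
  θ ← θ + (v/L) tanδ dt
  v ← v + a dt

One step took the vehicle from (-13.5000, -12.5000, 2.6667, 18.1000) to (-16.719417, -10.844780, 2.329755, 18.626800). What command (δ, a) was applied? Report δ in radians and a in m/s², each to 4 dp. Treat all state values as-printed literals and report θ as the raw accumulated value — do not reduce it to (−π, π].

δ = -0.2723, a = 2.6340

a = (v'−v)/dt = (0.526800)/0.2 = 2.6340
Δθ = θ'−θ = -0.336945;  (v·dt/L) = 18.1000·0.2/3.0 = 1.206667
tan δ = Δθ·L/(v·dt) = -0.279236  →  δ = -0.2723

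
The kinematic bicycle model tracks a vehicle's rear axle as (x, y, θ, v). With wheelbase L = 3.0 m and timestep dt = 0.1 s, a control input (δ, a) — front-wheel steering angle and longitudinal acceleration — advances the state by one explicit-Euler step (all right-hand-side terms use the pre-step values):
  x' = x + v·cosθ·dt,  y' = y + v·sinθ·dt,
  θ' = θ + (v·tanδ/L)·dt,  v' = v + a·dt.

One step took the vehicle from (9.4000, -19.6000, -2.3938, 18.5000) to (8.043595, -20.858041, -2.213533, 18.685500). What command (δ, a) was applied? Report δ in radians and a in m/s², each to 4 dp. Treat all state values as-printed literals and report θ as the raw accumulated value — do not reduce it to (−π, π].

δ = 0.2844, a = 1.8550

a = (v'−v)/dt = (0.185500)/0.1 = 1.8550
Δθ = θ'−θ = 0.180267;  (v·dt/L) = 18.5000·0.1/3.0 = 0.616667
tan δ = Δθ·L/(v·dt) = 0.292325  →  δ = 0.2844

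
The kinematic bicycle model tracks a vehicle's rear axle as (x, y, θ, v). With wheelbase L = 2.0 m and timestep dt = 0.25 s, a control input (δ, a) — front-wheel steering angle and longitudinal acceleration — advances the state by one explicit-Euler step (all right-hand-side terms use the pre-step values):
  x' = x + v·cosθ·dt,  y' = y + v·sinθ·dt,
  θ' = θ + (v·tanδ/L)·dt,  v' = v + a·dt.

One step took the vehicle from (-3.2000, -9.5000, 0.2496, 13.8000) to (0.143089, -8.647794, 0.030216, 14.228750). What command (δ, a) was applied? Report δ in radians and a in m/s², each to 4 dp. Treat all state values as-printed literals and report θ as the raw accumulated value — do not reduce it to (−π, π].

δ = -0.1265, a = 1.7150

a = (v'−v)/dt = (0.428750)/0.25 = 1.7150
Δθ = θ'−θ = -0.219384;  (v·dt/L) = 13.8000·0.25/2.0 = 1.725000
tan δ = Δθ·L/(v·dt) = -0.127179  →  δ = -0.1265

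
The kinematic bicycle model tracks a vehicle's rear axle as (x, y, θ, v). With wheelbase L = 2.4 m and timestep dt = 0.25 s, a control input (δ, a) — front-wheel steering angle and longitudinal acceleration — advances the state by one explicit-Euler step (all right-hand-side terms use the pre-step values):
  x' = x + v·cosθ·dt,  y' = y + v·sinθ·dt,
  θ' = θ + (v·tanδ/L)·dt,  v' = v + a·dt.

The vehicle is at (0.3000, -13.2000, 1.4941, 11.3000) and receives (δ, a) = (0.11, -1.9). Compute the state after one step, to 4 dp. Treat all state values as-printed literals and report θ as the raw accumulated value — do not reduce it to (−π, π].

x' = 0.3000 + 11.3000·cos(1.4941)·0.25 = 0.5165
y' = -13.2000 + 11.3000·sin(1.4941)·0.25 = -10.3833
θ' = 1.4941 + (11.3000/2.4)·tan(0.11)·0.25 = 1.6241
v' = 11.3000 − 1.9000·0.25 = 10.8250

(0.5165, -10.3833, 1.6241, 10.8250)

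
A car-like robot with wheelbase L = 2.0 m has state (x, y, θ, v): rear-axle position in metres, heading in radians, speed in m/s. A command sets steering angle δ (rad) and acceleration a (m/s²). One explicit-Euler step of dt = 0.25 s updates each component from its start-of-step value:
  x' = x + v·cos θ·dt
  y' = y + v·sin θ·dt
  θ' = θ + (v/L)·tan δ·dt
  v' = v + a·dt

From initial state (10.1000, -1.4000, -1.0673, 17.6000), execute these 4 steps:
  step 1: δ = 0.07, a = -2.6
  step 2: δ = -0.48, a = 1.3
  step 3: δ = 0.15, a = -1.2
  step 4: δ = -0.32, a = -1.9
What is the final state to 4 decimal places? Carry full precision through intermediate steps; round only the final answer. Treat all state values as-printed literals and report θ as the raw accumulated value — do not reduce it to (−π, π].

after step 1 (δ=0.07, a=-2.6): (12.222960, -5.253964, -0.913048, 16.950000)
after step 2 (δ=-0.48, a=1.3): (14.813499, -8.607398, -2.016092, 17.275000)
after step 3 (δ=0.15, a=-1.2): (12.953305, -12.504997, -1.689735, 16.975000)
after step 4 (δ=-0.32, a=-1.9): (12.449750, -16.718766, -2.392901, 16.500000)

(12.4498, -16.7188, -2.3929, 16.5000)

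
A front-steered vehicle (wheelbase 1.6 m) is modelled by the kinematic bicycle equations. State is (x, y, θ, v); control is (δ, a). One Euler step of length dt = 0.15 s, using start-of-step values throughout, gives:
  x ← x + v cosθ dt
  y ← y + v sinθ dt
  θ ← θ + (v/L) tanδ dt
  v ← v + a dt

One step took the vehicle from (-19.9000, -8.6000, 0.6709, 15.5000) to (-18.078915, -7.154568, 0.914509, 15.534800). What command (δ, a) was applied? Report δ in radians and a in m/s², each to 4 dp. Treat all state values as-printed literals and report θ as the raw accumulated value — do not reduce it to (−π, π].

δ = 0.1661, a = 0.2320

a = (v'−v)/dt = (0.034800)/0.15 = 0.2320
Δθ = θ'−θ = 0.243609;  (v·dt/L) = 15.5000·0.15/1.6 = 1.453125
tan δ = Δθ·L/(v·dt) = 0.167645  →  δ = 0.1661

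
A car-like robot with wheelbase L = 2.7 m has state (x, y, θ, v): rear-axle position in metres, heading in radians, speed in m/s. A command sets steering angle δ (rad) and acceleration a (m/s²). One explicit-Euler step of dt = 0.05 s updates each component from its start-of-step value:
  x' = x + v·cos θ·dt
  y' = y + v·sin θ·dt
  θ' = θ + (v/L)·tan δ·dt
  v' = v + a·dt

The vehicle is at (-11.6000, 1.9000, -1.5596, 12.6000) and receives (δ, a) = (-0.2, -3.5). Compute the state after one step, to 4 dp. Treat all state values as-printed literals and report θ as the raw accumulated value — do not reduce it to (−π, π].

(-11.5929, 1.2700, -1.6069, 12.4250)

x' = -11.6000 + 12.6000·cos(-1.5596)·0.05 = -11.5929
y' = 1.9000 + 12.6000·sin(-1.5596)·0.05 = 1.2700
θ' = -1.5596 + (12.6000/2.7)·tan(-0.2)·0.05 = -1.6069
v' = 12.6000 − 3.5000·0.05 = 12.4250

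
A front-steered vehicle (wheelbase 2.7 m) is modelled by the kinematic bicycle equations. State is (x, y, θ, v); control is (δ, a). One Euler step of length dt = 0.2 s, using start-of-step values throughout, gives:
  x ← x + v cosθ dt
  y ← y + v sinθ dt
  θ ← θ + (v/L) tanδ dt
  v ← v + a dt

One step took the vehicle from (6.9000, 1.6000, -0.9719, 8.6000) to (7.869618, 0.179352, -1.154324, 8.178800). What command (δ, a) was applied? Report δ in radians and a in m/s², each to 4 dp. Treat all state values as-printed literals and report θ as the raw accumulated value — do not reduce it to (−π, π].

a = (v'−v)/dt = (-0.421200)/0.2 = -2.1060
Δθ = θ'−θ = -0.182424;  (v·dt/L) = 8.6000·0.2/2.7 = 0.637037
tan δ = Δθ·L/(v·dt) = -0.286363  →  δ = -0.2789

δ = -0.2789, a = -2.1060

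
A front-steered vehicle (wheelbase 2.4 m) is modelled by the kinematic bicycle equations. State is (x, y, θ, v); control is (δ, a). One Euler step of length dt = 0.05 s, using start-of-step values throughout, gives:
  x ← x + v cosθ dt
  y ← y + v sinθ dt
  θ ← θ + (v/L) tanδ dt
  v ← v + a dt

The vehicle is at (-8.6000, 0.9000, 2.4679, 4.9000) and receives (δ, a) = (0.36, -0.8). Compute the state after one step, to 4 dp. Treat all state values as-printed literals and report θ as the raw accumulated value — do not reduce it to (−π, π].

x' = -8.6000 + 4.9000·cos(2.4679)·0.05 = -8.7915
y' = 0.9000 + 4.9000·sin(2.4679)·0.05 = 1.0528
θ' = 2.4679 + (4.9000/2.4)·tan(0.36)·0.05 = 2.5063
v' = 4.9000 − 0.8000·0.05 = 4.8600

(-8.7915, 1.0528, 2.5063, 4.8600)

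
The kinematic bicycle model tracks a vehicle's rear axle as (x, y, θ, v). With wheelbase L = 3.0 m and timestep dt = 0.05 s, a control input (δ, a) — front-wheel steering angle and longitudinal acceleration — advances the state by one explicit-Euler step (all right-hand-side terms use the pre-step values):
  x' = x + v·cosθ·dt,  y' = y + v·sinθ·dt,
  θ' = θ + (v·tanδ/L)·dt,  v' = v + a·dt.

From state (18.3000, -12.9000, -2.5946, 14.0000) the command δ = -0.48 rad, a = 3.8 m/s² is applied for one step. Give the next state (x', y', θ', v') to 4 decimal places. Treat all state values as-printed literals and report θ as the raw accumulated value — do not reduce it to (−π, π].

(17.7021, -13.2641, -2.7161, 14.1900)

x' = 18.3000 + 14.0000·cos(-2.5946)·0.05 = 17.7021
y' = -12.9000 + 14.0000·sin(-2.5946)·0.05 = -13.2641
θ' = -2.5946 + (14.0000/3.0)·tan(-0.48)·0.05 = -2.7161
v' = 14.0000 + 3.8000·0.05 = 14.1900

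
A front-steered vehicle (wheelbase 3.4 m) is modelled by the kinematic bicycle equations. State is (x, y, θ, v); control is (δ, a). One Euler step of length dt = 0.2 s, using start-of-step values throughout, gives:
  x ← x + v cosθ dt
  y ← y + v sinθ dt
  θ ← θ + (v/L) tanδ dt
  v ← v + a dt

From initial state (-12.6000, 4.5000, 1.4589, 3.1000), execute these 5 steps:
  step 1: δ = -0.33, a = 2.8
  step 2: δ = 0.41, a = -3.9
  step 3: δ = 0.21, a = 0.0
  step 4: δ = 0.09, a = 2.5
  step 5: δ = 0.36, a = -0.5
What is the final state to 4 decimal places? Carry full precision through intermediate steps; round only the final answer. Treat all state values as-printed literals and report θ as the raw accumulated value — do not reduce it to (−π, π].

after step 1 (δ=-0.33, a=2.8): (-12.530769, 5.116123, 1.396440, 3.660000)
after step 2 (δ=0.41, a=-3.9): (-12.403786, 5.837024, 1.490013, 2.880000)
after step 3 (δ=0.21, a=0.0): (-12.357305, 6.411146, 1.526122, 2.880000)
after step 4 (δ=0.09, a=2.5): (-12.331581, 6.986571, 1.541410, 3.380000)
after step 5 (δ=0.36, a=-0.5): (-12.311719, 7.662279, 1.616248, 3.280000)

(-12.3117, 7.6623, 1.6162, 3.2800)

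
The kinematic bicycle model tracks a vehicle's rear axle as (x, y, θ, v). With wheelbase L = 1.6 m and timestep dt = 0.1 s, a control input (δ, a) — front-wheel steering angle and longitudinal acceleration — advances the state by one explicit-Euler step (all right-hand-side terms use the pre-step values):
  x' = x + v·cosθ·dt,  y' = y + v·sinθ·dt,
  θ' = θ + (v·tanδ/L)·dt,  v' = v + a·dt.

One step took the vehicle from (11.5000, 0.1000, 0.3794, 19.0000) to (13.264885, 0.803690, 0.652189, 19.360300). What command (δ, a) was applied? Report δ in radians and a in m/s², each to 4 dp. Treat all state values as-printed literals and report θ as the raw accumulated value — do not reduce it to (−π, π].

a = (v'−v)/dt = (0.360300)/0.1 = 3.6030
Δθ = θ'−θ = 0.272789;  (v·dt/L) = 19.0000·0.1/1.6 = 1.187500
tan δ = Δθ·L/(v·dt) = 0.229717  →  δ = 0.2258

δ = 0.2258, a = 3.6030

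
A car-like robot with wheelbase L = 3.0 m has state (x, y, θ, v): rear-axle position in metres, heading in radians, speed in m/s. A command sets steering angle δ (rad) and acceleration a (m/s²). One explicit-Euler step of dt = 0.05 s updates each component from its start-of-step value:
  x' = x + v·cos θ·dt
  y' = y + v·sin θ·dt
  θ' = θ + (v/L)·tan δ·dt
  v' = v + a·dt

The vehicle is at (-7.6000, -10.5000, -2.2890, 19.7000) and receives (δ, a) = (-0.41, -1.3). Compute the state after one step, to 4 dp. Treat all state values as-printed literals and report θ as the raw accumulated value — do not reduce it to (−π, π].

(-8.2482, -11.2417, -2.4317, 19.6350)

x' = -7.6000 + 19.7000·cos(-2.2890)·0.05 = -8.2482
y' = -10.5000 + 19.7000·sin(-2.2890)·0.05 = -11.2417
θ' = -2.2890 + (19.7000/3.0)·tan(-0.41)·0.05 = -2.4317
v' = 19.7000 − 1.3000·0.05 = 19.6350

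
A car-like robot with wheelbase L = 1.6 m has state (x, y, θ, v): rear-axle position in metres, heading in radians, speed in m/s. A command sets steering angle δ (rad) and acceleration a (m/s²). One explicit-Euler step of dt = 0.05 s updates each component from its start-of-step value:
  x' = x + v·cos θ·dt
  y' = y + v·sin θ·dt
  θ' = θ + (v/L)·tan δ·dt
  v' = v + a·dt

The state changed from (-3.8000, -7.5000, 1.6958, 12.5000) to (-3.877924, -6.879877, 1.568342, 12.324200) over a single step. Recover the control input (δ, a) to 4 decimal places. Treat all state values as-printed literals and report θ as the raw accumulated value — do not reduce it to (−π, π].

a = (v'−v)/dt = (-0.175800)/0.05 = -3.5160
Δθ = θ'−θ = -0.127458;  (v·dt/L) = 12.5000·0.05/1.6 = 0.390625
tan δ = Δθ·L/(v·dt) = -0.326292  →  δ = -0.3154

δ = -0.3154, a = -3.5160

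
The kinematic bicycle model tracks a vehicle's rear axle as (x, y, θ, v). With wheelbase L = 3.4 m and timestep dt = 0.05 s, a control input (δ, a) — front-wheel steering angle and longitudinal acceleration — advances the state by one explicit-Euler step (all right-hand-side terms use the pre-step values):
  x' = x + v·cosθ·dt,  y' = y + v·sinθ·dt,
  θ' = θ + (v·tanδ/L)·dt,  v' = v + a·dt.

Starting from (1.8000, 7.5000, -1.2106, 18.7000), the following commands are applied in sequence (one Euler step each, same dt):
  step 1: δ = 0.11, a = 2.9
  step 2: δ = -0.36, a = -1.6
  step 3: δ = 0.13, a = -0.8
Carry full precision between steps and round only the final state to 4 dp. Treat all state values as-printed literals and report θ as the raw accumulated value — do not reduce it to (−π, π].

(2.7532, 4.8536, -1.2485, 18.7250)

after step 1 (δ=0.11, a=2.9): (2.129548, 6.625001, -1.180227, 18.845000)
after step 2 (δ=-0.36, a=-1.6): (2.488276, 5.753710, -1.284541, 18.765000)
after step 3 (δ=0.13, a=-0.8): (2.753203, 4.853639, -1.248463, 18.725000)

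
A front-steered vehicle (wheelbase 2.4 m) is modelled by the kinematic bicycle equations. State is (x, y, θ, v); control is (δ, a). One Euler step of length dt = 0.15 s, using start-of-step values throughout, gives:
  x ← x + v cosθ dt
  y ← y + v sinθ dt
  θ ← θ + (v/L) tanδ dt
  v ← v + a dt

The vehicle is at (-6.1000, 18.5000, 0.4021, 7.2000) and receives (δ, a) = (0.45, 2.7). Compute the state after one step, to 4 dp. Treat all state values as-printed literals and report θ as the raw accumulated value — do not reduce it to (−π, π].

x' = -6.1000 + 7.2000·cos(0.4021)·0.15 = -5.1061
y' = 18.5000 + 7.2000·sin(0.4021)·0.15 = 18.9227
θ' = 0.4021 + (7.2000/2.4)·tan(0.45)·0.15 = 0.6195
v' = 7.2000 + 2.7000·0.15 = 7.6050

(-5.1061, 18.9227, 0.6195, 7.6050)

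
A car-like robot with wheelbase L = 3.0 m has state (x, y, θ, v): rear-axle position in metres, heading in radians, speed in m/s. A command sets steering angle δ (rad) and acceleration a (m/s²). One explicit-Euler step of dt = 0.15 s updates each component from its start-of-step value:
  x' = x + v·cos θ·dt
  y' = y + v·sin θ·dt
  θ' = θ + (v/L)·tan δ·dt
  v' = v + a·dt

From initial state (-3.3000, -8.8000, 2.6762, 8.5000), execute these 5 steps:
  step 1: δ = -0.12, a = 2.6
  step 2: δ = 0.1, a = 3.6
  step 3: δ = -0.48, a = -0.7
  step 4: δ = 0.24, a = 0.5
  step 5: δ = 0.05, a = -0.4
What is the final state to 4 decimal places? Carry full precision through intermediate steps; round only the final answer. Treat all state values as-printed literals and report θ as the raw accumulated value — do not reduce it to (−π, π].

after step 1 (δ=-0.12, a=2.6): (-4.439398, -8.227813, 2.624954, 8.890000)
after step 2 (δ=0.1, a=3.6): (-5.598855, -7.569117, 2.669553, 9.430000)
after step 3 (δ=-0.48, a=-0.7): (-6.858669, -6.925938, 2.424085, 9.325000)
after step 4 (δ=0.24, a=0.5): (-7.912552, -6.006247, 2.538184, 9.400000)
after step 5 (δ=0.05, a=-0.4): (-9.073555, -5.206139, 2.561703, 9.340000)

(-9.0736, -5.2061, 2.5617, 9.3400)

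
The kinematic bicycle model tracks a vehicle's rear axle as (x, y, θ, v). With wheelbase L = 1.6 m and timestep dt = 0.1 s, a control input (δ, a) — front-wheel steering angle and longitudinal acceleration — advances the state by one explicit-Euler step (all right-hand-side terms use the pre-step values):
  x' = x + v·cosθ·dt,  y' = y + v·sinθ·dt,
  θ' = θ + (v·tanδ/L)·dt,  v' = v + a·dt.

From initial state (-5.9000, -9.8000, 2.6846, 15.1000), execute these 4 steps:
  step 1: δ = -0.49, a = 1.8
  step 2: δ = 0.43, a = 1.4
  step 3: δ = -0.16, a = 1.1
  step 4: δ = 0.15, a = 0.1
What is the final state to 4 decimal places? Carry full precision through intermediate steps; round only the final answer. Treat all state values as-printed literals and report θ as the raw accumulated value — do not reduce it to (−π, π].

after step 1 (δ=-0.49, a=1.8): (-7.255049, -9.133710, 2.181215, 15.280000)
after step 2 (δ=0.43, a=1.4): (-8.130915, -7.881655, 2.619198, 15.420000)
after step 3 (δ=-0.16, a=1.1): (-9.467253, -7.112263, 2.463669, 15.530000)
after step 4 (δ=0.15, a=0.1): (-10.676848, -6.138257, 2.610364, 15.540000)

(-10.6768, -6.1383, 2.6104, 15.5400)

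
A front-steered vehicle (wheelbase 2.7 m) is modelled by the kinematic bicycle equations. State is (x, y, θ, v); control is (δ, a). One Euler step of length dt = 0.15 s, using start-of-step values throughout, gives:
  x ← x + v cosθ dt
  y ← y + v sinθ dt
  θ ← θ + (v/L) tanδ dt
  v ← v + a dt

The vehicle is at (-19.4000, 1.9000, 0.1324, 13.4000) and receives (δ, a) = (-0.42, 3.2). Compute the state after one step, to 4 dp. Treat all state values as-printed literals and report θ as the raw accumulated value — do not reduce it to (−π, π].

(-17.4076, 2.1653, -0.2000, 13.8800)

x' = -19.4000 + 13.4000·cos(0.1324)·0.15 = -17.4076
y' = 1.9000 + 13.4000·sin(0.1324)·0.15 = 2.1653
θ' = 0.1324 + (13.4000/2.7)·tan(-0.42)·0.15 = -0.2000
v' = 13.4000 + 3.2000·0.15 = 13.8800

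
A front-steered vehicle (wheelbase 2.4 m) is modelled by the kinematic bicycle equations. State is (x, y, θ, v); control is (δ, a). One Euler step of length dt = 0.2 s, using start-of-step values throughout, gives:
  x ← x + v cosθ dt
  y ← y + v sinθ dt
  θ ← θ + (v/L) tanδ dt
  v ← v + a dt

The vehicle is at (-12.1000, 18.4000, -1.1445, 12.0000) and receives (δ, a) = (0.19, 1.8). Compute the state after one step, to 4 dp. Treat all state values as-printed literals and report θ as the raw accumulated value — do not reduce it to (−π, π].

(-11.1076, 16.2148, -0.9522, 12.3600)

x' = -12.1000 + 12.0000·cos(-1.1445)·0.2 = -11.1076
y' = 18.4000 + 12.0000·sin(-1.1445)·0.2 = 16.2148
θ' = -1.1445 + (12.0000/2.4)·tan(0.19)·0.2 = -0.9522
v' = 12.0000 + 1.8000·0.2 = 12.3600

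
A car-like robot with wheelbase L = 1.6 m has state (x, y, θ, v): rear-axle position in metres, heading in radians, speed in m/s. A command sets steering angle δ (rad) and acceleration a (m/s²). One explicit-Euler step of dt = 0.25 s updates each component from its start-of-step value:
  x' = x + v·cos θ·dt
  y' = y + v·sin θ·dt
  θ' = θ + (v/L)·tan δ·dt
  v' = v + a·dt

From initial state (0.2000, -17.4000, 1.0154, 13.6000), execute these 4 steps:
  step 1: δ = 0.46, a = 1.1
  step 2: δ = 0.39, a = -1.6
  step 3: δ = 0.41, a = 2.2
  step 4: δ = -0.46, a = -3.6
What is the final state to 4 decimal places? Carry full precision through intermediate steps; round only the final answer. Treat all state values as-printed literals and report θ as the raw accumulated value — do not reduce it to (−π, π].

after step 1 (δ=0.46, a=1.1): (1.992752, -14.511049, 2.068229, 13.875000)
after step 2 (δ=0.39, a=-1.6): (0.337567, -11.462674, 2.959383, 13.475000)
after step 3 (δ=0.41, a=2.2): (-2.975416, -10.852246, 3.874485, 14.025000)
after step 4 (δ=-0.46, a=-3.6): (-5.581409, -13.198005, 2.788756, 13.125000)

(-5.5814, -13.1980, 2.7888, 13.1250)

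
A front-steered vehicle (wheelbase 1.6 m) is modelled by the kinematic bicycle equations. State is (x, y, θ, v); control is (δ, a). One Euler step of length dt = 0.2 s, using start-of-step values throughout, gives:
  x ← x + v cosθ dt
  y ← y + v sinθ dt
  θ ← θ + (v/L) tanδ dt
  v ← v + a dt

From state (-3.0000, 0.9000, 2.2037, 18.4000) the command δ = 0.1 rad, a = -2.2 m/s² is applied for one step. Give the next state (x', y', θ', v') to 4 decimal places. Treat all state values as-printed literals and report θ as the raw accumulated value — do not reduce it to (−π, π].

(-5.1767, 3.8672, 2.4345, 17.9600)

x' = -3.0000 + 18.4000·cos(2.2037)·0.2 = -5.1767
y' = 0.9000 + 18.4000·sin(2.2037)·0.2 = 3.8672
θ' = 2.2037 + (18.4000/1.6)·tan(0.1)·0.2 = 2.4345
v' = 18.4000 − 2.2000·0.2 = 17.9600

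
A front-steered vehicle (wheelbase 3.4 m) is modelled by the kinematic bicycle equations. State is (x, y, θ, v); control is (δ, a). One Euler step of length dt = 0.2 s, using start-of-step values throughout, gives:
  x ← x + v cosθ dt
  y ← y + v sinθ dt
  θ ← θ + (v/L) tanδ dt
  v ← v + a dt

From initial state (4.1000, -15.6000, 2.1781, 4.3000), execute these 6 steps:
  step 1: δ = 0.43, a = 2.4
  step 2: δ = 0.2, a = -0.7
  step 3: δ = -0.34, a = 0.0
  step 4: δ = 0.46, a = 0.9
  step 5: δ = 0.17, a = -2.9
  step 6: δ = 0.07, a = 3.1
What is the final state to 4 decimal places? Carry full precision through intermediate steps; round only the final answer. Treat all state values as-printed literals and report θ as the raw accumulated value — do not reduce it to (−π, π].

after step 1 (δ=0.43, a=2.4): (3.609236, -14.893777, 2.294104, 4.780000)
after step 2 (δ=0.2, a=-0.7): (2.976491, -14.177140, 2.351101, 4.640000)
after step 3 (δ=-0.34, a=0.0): (2.323646, -13.517611, 2.254552, 4.640000)
after step 4 (δ=0.46, a=0.9): (1.737420, -12.798220, 2.389780, 4.820000)
after step 5 (δ=0.17, a=-2.9): (1.033264, -12.139843, 2.438450, 4.240000)
after step 6 (δ=0.07, a=3.1): (0.386398, -11.591511, 2.455938, 4.860000)

(0.3864, -11.5915, 2.4559, 4.8600)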